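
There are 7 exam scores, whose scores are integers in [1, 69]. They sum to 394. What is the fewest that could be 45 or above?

Suppose at most 7 − j of them reach 45; then j values are ≤ 44 and the rest ≤ 69.
The total is then ≤ 44·j + 69·(7 − j) = 483 − 25j. For this to be ≥ 394 we need j ≤ 3, so at least 7 − 3 = 4 must reach 45.
Exactly 4 works: 4 values at 69 and 3 at 44 total 408; lower one of the high values by 14 (still ≥ 45) to hit 394.

4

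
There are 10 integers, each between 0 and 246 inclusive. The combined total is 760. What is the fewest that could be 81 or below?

Each value above 81 is at least 82, contributing at least 82 − 0 = 82 above the floor 0.
The sum exceeds the floor total 0 by 760, so at most ⌊760/82⌋ = 9 exceed 81, and at least 1 are ≤ 81.
Exactly 1 works: 1 value at 0 and 9 at 82 total 738; raise one of the low values by 22 (still ≤ 81) to hit 760.

1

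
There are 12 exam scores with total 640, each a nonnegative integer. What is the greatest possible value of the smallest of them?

The 12 values sum to 640, so their minimum is at most ⌊640/12⌋ = 53.
Taking 8 copies of 53 and 4 copies of 54 gives exactly 640, so 53 is attained.

53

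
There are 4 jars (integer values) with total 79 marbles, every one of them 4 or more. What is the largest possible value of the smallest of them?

The average is 79/4 < 20, so some value is ≤ 19.
Equality holds with 1 value of 19 and 3 values of 20.

19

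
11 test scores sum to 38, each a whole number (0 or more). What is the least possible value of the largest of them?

The average is 38/11 > 3, so not all 11 can be 3 or less; the largest is ≥ 4.
Achievable: 5 of them at 4 and 6 at 3 total 38.

4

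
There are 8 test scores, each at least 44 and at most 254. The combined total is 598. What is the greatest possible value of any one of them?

254

Maximizing one value means minimizing the remaining 7.
The other 7 contribute at least 7 × 44 = 308, leaving at most 598 − 308 = 290.
But each score is capped at 254, so the maximum is 254.
Achievable: one at 254 and the other 7 totalling 344, which fits since 7 × 44 ≤ 344 ≤ 7 × 254.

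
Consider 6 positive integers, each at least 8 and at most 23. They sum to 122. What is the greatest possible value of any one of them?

23

To make one integer as large as possible, make the other 5 as small as possible.
The other 5 contribute at least 5 × 8 = 40, leaving at most 122 − 40 = 82.
But each integer is capped at 23, so the maximum is 23.
Achievable: one at 23 and the other 5 totalling 99, which fits since 5 × 8 ≤ 99 ≤ 5 × 23.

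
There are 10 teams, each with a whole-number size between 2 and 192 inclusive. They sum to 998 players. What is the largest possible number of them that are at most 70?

Suppose k of them are at most 70. Those contribute at most 70 each and the rest at most 192 each.
So the total is at most 70k + 192(10 − k) = 1920 − 122k. This must still be ≥ 998, so k ≤ 7.
k = 7 is achieved by 7 values at 70 and 3 at 192, total 1066; lower one of the 192's by 68 (still > 70) to reach 998.

7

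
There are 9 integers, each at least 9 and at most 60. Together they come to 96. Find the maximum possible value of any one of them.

To make one integer as large as possible, make the other 8 as small as possible.
The other 8 contribute at least 8 × 9 = 72, leaving at most 96 − 72 = 24.
Since 24 ≤ 60, this is achievable: one at 24 and 8 at 9.

24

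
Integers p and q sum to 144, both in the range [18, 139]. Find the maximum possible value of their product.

5184

For a fixed sum, the product pq is largest when p and q are as close as possible.
Taking p = 72 and q = 72 (both in [18, 139]) gives pq = 5184.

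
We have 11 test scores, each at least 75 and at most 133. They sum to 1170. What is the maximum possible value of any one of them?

133

To make one score as large as possible, make the other 10 as small as possible.
The other 10 contribute at least 10 × 75 = 750, leaving at most 1170 − 750 = 420.
But each score is capped at 133, so the maximum is 133.
Achievable: one at 133 and the other 10 totalling 1037, which fits since 10 × 75 ≤ 1037 ≤ 10 × 133.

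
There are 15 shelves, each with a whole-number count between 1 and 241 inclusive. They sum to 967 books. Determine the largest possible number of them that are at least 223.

Suppose k of them are at least 223. Those contribute at least 223 each and the other 15 − k at least 1 each.
So the total is at least 223k + 1(15 − k) = 15 + 222k. This must be ≤ 967, giving k ≤ 4.
k = 4 is achieved by 4 values at 223 and 11 at 1, total 903; add 64 to one value (staying below 223) to reach 967.

4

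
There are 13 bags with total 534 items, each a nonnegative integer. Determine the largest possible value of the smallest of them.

41

If every one of the 13 were at least 42, the total would be at least 13 × 42 = 546 > 534.
Equality holds with 12 values of 41 and 1 value of 42.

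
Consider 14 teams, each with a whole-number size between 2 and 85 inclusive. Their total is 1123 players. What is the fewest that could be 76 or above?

If only k of them are at least 76, the other 14 − k are at most 75, so the total is at most k·85 + (14 − k)·75.
This must reach 1123, so k·85 + (14 − k)·75 ≥ 1123, giving k ≥ 8.
Exactly 8 works: 8 values at 85 and 6 at 75 total 1130; lower one of the high values by 7 (still ≥ 76) to hit 1123.

8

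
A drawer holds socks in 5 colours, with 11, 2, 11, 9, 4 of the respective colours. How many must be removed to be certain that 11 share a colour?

36

In the worst case you take as many as possible of each colour without reaching 11: 10 + 2 + 10 + 9 + 4 = 35.
The next one must give 11 of some colour, so 35 + 1 = 36.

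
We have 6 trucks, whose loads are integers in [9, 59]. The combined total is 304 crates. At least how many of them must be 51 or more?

1

Each value short of 51 is at most 50, costing at least 59 − 50 = 9 against the maximum total of 354.
We can afford to lose at most 354 − 304 = 50, so at most ⌊50/9⌋ = 5 fall short, and at least 1 are ≥ 51.
Exactly 1 works: 1 value at 59 and 5 at 50 total 309; lower one of the high values by 5 (still ≥ 51) to hit 304.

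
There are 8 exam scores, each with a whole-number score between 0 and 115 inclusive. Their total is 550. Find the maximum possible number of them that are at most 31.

Suppose k of them are at most 31. Those contribute at most 31 each and the rest at most 115 each.
So the total is at most 31k + 115(8 − k) = 920 − 84k. This must still be ≥ 550, so k ≤ 4.
k = 4 is achieved by 4 values at 31 and 4 at 115, total 584; lower one of the 115's by 34 (still > 31) to reach 550.

4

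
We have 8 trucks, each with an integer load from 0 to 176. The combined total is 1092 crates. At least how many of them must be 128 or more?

2

Suppose at most 8 − j of them reach 128; then j values are ≤ 127 and the rest ≤ 176.
The total is then ≤ 127·j + 176·(8 − j) = 1408 − 49j. For this to be ≥ 1092 we need j ≤ 6, so at least 8 − 6 = 2 must reach 128.
Exactly 2 works: 2 values at 176 and 6 at 127 total 1114; lower one of the high values by 22 (still ≥ 128) to hit 1092.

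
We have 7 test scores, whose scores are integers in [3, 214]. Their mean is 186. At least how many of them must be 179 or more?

2

The total is 7 × 186 = 1302.
If only k of them are at least 179, the other 7 − k are at most 178, so the total is at most k·214 + (7 − k)·178.
This must reach 1302, so k·214 + (7 − k)·178 ≥ 1302, giving k ≥ 2.
Exactly 2 works: 2 values at 214 and 5 at 178 total 1318; lower one of the high values by 16 (still ≥ 179) to hit 1302.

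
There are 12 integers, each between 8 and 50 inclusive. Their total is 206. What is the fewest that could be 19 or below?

3

Let j be the number exceeding 19. Then the total is ≥ 20·j + 8·(12 − j) = 96 + 12j.
So 12j ≤ 110 and j ≤ 9; hence at least 12 − 9 = 3 are ≤ 19.
Exactly 3 works: 3 values at 8 and 9 at 20 total 204; raise one of the low values by 2 (still ≤ 19) to hit 206.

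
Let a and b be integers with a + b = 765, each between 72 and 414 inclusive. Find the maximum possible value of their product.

146306

For a fixed sum, the product ab is largest when a and b are as close as possible.
Taking a = 382 and b = 383 (both in [72, 414]) gives ab = 146306.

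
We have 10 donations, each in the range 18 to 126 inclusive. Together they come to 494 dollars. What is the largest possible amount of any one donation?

Maximizing one value means minimizing the remaining 9.
The other 9 contribute at least 9 × 18 = 162, leaving at most 494 − 162 = 332.
But each donation is capped at 126, so the maximum is 126.
Achievable: one at 126 and the other 9 totalling 368, which fits since 9 × 18 ≤ 368 ≤ 9 × 126.

126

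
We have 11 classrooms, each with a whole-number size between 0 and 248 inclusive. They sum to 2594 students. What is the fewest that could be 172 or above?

Each value short of 172 is at most 171, costing at least 248 − 171 = 77 against the maximum total of 2728.
We can afford to lose at most 2728 − 2594 = 134, so at most ⌊134/77⌋ = 1 fall short, and at least 10 are ≥ 172.
Exactly 10 works: 10 values at 248 and 1 at 171 total 2651; lower one of the high values by 57 (still ≥ 172) to hit 2594.

10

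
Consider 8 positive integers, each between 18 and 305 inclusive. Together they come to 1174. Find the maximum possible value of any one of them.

To make one integer as large as possible, make the other 7 as small as possible.
The other 7 contribute at least 7 × 18 = 126, leaving at most 1174 − 126 = 1048.
But each integer is capped at 305, so the maximum is 305.
Achievable: one at 305 and the other 7 totalling 869, which fits since 7 × 18 ≤ 869 ≤ 7 × 305.

305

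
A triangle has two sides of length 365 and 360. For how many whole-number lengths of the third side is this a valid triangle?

The triangle inequality gives |365 − 360| < c < 365 + 360, i.e. 5 < c < 725.
So c can be any integer from 6 to 724: 719 values.

719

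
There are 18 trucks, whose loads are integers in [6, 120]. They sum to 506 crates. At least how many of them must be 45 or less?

9

If only k of them are at most 45, the other 18 − k are at least 46, so the total is at least (18 − k)·46 + k·6.
This is ≤ 506, so (18 − k)·46 + 6k ≤ 506, which gives k ≥ 9.
Exactly 9 works: 9 values at 6 and 9 at 46 total 468; raise one of the low values by 38 (still ≤ 45) to hit 506.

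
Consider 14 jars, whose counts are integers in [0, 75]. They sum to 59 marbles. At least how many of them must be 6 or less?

6

Let j be the number exceeding 6. Then the total is ≥ 7·j + 0·(14 − j) = 0 + 7j.
So 7j ≤ 59 and j ≤ 8; hence at least 14 − 8 = 6 are ≤ 6.
Exactly 6 works: 6 values at 0 and 8 at 7 total 56; raise one of the low values by 3 (still ≤ 6) to hit 59.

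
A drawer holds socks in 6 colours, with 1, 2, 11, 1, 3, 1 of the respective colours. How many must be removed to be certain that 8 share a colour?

16

In the worst case you take as many as possible of each colour without reaching 8: 1 + 2 + 7 + 1 + 3 + 1 = 15.
The next one must give 8 of some colour, so 15 + 1 = 16.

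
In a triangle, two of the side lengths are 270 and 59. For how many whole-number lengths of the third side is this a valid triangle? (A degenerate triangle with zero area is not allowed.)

The triangle inequality gives |270 − 59| < c < 270 + 59, i.e. 211 < c < 329.
So c can be any integer from 212 to 328: 117 values.

117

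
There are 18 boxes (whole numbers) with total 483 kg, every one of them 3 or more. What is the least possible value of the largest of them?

27

The average is 483/18 > 26, so not all 18 can be 26 or less; the largest is ≥ 27.
Equality holds with 15 values of 27 and 3 values of 26.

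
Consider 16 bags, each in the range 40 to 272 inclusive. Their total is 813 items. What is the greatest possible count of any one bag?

213

To make one bag as large as possible, make the other 15 as small as possible.
The other 15 contribute at least 15 × 40 = 600, leaving at most 813 − 600 = 213.
Since 213 ≤ 272, this is achievable: one at 213 and 15 at 40.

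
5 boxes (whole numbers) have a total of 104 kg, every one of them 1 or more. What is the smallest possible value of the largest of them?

If every one of the 5 were at most 20, the total would be at most 5 × 20 = 100 < 104.
Taking 1 copy of 20 and 4 copies of 21 gives exactly 104, so 21 is attained.

21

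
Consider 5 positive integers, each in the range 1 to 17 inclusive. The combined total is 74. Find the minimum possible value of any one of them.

To make one integer as small as possible, make the other 4 as large as possible.
The other 4 contribute at most 4 × 17 = 68, leaving at least 74 − 68 = 6.
Since 6 ≥ 1, this is achievable: one at 6 and 4 at 17.

6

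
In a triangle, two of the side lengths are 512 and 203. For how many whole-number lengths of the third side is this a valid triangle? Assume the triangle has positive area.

405

The triangle inequality gives |512 − 203| < c < 512 + 203, i.e. 309 < c < 715.
So c can be any integer from 310 to 714: 405 values.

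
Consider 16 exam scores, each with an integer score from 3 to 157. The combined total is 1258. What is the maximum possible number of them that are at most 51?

Suppose k of them are at most 51. Those contribute at most 51 each and the rest at most 157 each.
So the total is at most 51k + 157(16 − k) = 2512 − 106k. This must still be ≥ 1258, so k ≤ 11.
k = 11 is achieved by 11 values at 51 and 5 at 157, total 1346; lower one of the 157's by 88 (still > 51) to reach 1258.

11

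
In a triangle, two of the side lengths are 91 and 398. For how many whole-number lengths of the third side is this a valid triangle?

181

The triangle inequality gives |91 − 398| < c < 91 + 398, i.e. 307 < c < 489.
So c can be any integer from 308 to 488: 181 values.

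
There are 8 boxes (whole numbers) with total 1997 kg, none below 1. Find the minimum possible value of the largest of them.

Some value must be at least ⌈1997/8⌉ = 250, since 8 × 249 = 1992 < 1997.
Taking 3 copies of 249 and 5 copies of 250 gives exactly 1997, so 250 is attained.

250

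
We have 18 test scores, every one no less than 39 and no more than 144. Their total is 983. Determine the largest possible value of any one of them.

144

Maximizing one value means minimizing the remaining 17.
The other 17 contribute at least 17 × 39 = 663, leaving at most 983 − 663 = 320.
But each score is capped at 144, so the maximum is 144.
Achievable: one at 144 and the other 17 totalling 839, which fits since 17 × 39 ≤ 839 ≤ 17 × 144.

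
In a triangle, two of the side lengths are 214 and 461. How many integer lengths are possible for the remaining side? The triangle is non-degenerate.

The triangle inequality gives |214 − 461| < c < 214 + 461, i.e. 247 < c < 675.
So c can be any integer from 248 to 674: 427 values.

427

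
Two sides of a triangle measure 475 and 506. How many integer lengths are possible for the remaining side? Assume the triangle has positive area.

949

The triangle inequality gives |475 − 506| < c < 475 + 506, i.e. 31 < c < 981.
So c can be any integer from 32 to 980: 949 values.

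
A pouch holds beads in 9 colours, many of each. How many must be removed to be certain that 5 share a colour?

In the worst case you draw 4 of each of the 9 colours: 9 × 4 = 36.
One more forces 5 of some colour, so 36 + 1 = 37.

37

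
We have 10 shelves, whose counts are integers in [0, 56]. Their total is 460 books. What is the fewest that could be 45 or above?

2

Each value short of 45 is at most 44, costing at least 56 − 44 = 12 against the maximum total of 560.
We can afford to lose at most 560 − 460 = 100, so at most ⌊100/12⌋ = 8 fall short, and at least 2 are ≥ 45.
Exactly 2 works: 2 values at 56 and 8 at 44 total 464; lower one of the high values by 4 (still ≥ 45) to hit 460.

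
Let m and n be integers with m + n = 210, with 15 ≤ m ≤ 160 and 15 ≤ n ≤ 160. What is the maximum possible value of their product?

11025

For a fixed sum, the product mn is largest when m and n are as close as possible.
Taking m = 105 and n = 105 (both in [15, 160]) gives mn = 11025.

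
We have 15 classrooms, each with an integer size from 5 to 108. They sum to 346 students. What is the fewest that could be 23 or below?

If only k of them are at most 23, the other 15 − k are at least 24, so the total is at least (15 − k)·24 + k·5.
This is ≤ 346, so (15 − k)·24 + 5k ≤ 346, which gives k ≥ 1.
Exactly 1 works: 1 value at 5 and 14 at 24 total 341; raise one of the low values by 5 (still ≤ 23) to hit 346.

1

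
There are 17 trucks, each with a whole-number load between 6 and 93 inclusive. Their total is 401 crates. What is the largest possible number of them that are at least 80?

Suppose k of them are at least 80. Those contribute at least 80 each and the other 17 − k at least 6 each.
So the total is at least 80k + 6(17 − k) = 102 + 74k. This must be ≤ 401, giving k ≤ 4.
k = 4 is achieved by 4 values at 80 and 13 at 6, total 398; add 3 to one value (staying below 80) to reach 401.

4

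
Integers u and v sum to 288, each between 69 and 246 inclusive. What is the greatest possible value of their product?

20736

With u + v fixed, uv peaks when the two are closest together.
Taking u = 144 and v = 144 (both in [69, 246]) gives uv = 20736.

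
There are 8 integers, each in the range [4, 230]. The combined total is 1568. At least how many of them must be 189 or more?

2

Suppose at most 8 − j of them reach 189; then j values are ≤ 188 and the rest ≤ 230.
The total is then ≤ 188·j + 230·(8 − j) = 1840 − 42j. For this to be ≥ 1568 we need j ≤ 6, so at least 8 − 6 = 2 must reach 189.
Exactly 2 works: 2 values at 230 and 6 at 188 total 1588; lower one of the high values by 20 (still ≥ 189) to hit 1568.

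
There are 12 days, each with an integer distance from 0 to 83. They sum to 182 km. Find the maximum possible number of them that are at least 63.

If k of the values are ≥ 63, the total is ≥ 63k + 0(12 − k).
Setting 63k + 0(12 − k) ≤ 182 gives 63k ≤ 182, so k ≤ 2.
k = 2 is achieved by 2 values at 63 and 10 at 0, total 126; add 56 to one value (staying below 63) to reach 182.

2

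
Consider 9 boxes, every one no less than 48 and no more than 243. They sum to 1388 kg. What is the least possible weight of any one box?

To make one box as small as possible, make the other 8 as large as possible.
The other 8 can take up 8 × 243 = 1944 ≥ 1388 − 48, so one box can sit at its floor of 48.
Achievable: one at 48 and the other 8 totalling 1340, which fits since 8 × 48 ≤ 1340 ≤ 8 × 243.

48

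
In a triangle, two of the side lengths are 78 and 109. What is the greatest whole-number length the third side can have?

The third side must be less than 78 + 109 = 187.
The largest integer below 187 is 186.

186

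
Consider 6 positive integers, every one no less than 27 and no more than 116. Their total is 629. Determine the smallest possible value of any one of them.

49

Minimizing one value means maximizing the remaining 5.
The other 5 contribute at most 5 × 116 = 580, leaving at least 629 − 580 = 49.
Since 49 ≥ 27, this is achievable: one at 49 and 5 at 116.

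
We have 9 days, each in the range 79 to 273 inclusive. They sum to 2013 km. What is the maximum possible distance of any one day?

273

Maximizing one value means minimizing the remaining 8.
The other 8 contribute at least 8 × 79 = 632, leaving at most 2013 − 632 = 1381.
But each day is capped at 273, so the maximum is 273.
Achievable: one at 273 and the other 8 totalling 1740, which fits since 8 × 79 ≤ 1740 ≤ 8 × 273.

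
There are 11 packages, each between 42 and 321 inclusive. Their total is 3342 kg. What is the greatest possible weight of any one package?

To make one package as large as possible, make the other 10 as small as possible.
The other 10 contribute at least 10 × 42 = 420, leaving at most 3342 − 420 = 2922.
But each package is capped at 321, so the maximum is 321.
Achievable: one at 321 and the other 10 totalling 3021, which fits since 10 × 42 ≤ 3021 ≤ 10 × 321.

321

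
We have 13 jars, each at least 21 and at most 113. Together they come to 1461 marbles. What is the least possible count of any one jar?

To make one jar as small as possible, make the other 12 as large as possible.
The other 12 contribute at most 12 × 113 = 1356, leaving at least 1461 − 1356 = 105.
Since 105 ≥ 21, this is achievable: one at 105 and 12 at 113.

105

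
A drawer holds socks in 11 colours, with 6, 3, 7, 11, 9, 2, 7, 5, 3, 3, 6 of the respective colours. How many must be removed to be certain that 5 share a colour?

In the worst case you take as many as possible of each colour without reaching 5: 4 + 3 + 4 + 4 + 4 + 2 + 4 + 4 + 3 + 3 + 4 = 39.
The next one must give 5 of some colour, so 39 + 1 = 40.

40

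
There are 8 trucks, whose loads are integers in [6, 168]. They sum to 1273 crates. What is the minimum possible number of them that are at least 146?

If only k of them are at least 146, the other 8 − k are at most 145, so the total is at most k·168 + (8 − k)·145.
This must reach 1273, so k·168 + (8 − k)·145 ≥ 1273, giving k ≥ 5.
Exactly 5 works: 5 values at 168 and 3 at 145 total 1275; lower one of the high values by 2 (still ≥ 146) to hit 1273.

5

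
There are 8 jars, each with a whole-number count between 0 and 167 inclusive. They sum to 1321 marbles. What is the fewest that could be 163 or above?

If only k of them are at least 163, the other 8 − k are at most 162, so the total is at most k·167 + (8 − k)·162.
This must reach 1321, so k·167 + (8 − k)·162 ≥ 1321, giving k ≥ 5.
Exactly 5 works: 5 values at 167 and 3 at 162 total 1321.

5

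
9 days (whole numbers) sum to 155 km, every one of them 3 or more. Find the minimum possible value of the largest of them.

18

If every one of the 9 were at most 17, the total would be at most 9 × 17 = 153 < 155.
Taking 7 copies of 17 and 2 copies of 18 gives exactly 155, so 18 is attained.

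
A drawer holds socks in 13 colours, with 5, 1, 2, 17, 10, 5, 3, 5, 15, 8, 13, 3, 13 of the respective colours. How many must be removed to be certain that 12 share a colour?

87

In the worst case you take as many as possible of each colour without reaching 12: 5 + 1 + 2 + 11 + 10 + 5 + 3 + 5 + 11 + 8 + 11 + 3 + 11 = 86.
The next one must give 12 of some colour, so 86 + 1 = 87.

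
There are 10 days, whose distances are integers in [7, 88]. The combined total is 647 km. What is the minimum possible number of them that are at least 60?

2

If only k of them are at least 60, the other 10 − k are at most 59, so the total is at most k·88 + (10 − k)·59.
This must reach 647, so k·88 + (10 − k)·59 ≥ 647, giving k ≥ 2.
Exactly 2 works: 2 values at 88 and 8 at 59 total 648; lower one of the high values by 1 (still ≥ 60) to hit 647.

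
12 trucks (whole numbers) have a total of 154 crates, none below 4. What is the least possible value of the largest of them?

13

If every one of the 12 were at most 12, the total would be at most 12 × 12 = 144 < 154.
Achievable: 10 of them at 13 and 2 at 12 total 154.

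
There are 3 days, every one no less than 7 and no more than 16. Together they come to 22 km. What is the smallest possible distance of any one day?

Minimizing one value means maximizing the remaining 2.
The other 2 can take up 2 × 16 = 32 ≥ 22 − 7, so one day can sit at its floor of 7.
Achievable: one at 7 and the other 2 totalling 15, which fits since 2 × 7 ≤ 15 ≤ 2 × 16.

7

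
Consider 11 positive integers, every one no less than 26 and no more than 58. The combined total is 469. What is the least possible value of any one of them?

Minimizing one value means maximizing the remaining 10.
The other 10 can take up 10 × 58 = 580 ≥ 469 − 26, so one integer can sit at its floor of 26.
Achievable: one at 26 and the other 10 totalling 443, which fits since 10 × 26 ≤ 443 ≤ 10 × 58.

26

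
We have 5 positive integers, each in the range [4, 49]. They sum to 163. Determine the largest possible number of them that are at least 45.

If k of the values are ≥ 45, the total is ≥ 45k + 4(5 − k).
Setting 45k + 4(5 − k) ≤ 163 gives 41k ≤ 143, so k ≤ 3.
k = 3 is achieved by 3 values at 45 and 2 at 4, total 143; add 20 to one value (staying below 45) to reach 163.

3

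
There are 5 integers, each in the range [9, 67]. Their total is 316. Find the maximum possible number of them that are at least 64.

4

With k values at 64 or above and the rest at least 9, the sum is at least 45 + 55k.
Since the sum is 316, we need 55k ≤ 271, i.e. k ≤ 4.
k = 4 is achieved by 4 values at 64 and 1 at 9, total 265; add 51 to one value (staying below 64) to reach 316.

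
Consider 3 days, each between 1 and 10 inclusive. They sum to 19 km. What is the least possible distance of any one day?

To make one day as small as possible, make the other 2 as large as possible.
The other 2 can take up 2 × 10 = 20 ≥ 19 − 1, so one day can sit at its floor of 1.
Achievable: one at 1 and the other 2 totalling 18, which fits since 2 × 1 ≤ 18 ≤ 2 × 10.

1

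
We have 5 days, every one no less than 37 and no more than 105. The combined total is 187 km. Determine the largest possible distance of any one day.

39

To make one day as large as possible, make the other 4 as small as possible.
The other 4 contribute at least 4 × 37 = 148, leaving at most 187 − 148 = 39.
Since 39 ≤ 105, this is achievable: one at 39 and 4 at 37.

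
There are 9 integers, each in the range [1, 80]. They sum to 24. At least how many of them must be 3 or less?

4

If only k of them are at most 3, the other 9 − k are at least 4, so the total is at least (9 − k)·4 + k·1.
This is ≤ 24, so (9 − k)·4 + 1k ≤ 24, which gives k ≥ 4.
Exactly 4 works: 4 values at 1 and 5 at 4 total 24.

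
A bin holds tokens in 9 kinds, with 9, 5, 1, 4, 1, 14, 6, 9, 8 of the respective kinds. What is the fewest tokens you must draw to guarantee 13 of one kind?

In the worst case you take as many as possible of each kind without reaching 13: 9 + 5 + 1 + 4 + 1 + 12 + 6 + 9 + 8 = 55.
The next one must give 13 of some kind, so 55 + 1 = 56.

56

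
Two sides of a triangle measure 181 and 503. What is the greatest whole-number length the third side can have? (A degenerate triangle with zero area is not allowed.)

The third side must be less than 181 + 503 = 684.
The largest integer below 684 is 683.

683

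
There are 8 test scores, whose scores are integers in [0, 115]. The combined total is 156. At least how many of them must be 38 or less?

4

Let j be the number exceeding 38. Then the total is ≥ 39·j + 0·(8 − j) = 0 + 39j.
So 39j ≤ 156 and j ≤ 4; hence at least 8 − 4 = 4 are ≤ 38.
Exactly 4 works: 4 values at 0 and 4 at 39 total 156.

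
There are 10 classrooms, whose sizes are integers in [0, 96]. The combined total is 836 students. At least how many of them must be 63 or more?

7

If only k of them are at least 63, the other 10 − k are at most 62, so the total is at most k·96 + (10 − k)·62.
This must reach 836, so k·96 + (10 − k)·62 ≥ 836, giving k ≥ 7.
Exactly 7 works: 7 values at 96 and 3 at 62 total 858; lower one of the high values by 22 (still ≥ 63) to hit 836.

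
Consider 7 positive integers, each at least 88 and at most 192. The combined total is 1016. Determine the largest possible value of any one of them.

192

To make one integer as large as possible, make the other 6 as small as possible.
The other 6 contribute at least 6 × 88 = 528, leaving at most 1016 − 528 = 488.
But each integer is capped at 192, so the maximum is 192.
Achievable: one at 192 and the other 6 totalling 824, which fits since 6 × 88 ≤ 824 ≤ 6 × 192.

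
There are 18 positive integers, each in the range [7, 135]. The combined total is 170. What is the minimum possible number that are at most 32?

Each value above 32 is at least 33, contributing at least 33 − 7 = 26 above the floor 7.
The sum exceeds the floor total 126 by 44, so at most ⌊44/26⌋ = 1 exceed 32, and at least 17 are ≤ 32.
Exactly 17 works: 17 values at 7 and 1 at 33 total 152; raise one of the low values by 18 (still ≤ 32) to hit 170.

17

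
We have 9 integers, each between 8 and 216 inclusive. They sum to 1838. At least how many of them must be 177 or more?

Suppose at most 9 − j of them reach 177; then j values are ≤ 176 and the rest ≤ 216.
The total is then ≤ 176·j + 216·(9 − j) = 1944 − 40j. For this to be ≥ 1838 we need j ≤ 2, so at least 9 − 2 = 7 must reach 177.
Exactly 7 works: 7 values at 216 and 2 at 176 total 1864; lower one of the high values by 26 (still ≥ 177) to hit 1838.

7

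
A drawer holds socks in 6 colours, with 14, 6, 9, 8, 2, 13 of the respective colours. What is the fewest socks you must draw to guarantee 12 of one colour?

In the worst case you take as many as possible of each colour without reaching 12: 11 + 6 + 9 + 8 + 2 + 11 = 47.
The next one must give 12 of some colour, so 47 + 1 = 48.

48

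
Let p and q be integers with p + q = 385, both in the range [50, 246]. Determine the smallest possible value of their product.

Since p + q is fixed, pushing one of them to its bound minimizes the product.
The extreme feasible split is p = 139, q = 246, giving pq = 34194.

34194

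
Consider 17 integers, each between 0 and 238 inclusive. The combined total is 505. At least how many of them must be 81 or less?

If only k of them are at most 81, the other 17 − k are at least 82, so the total is at least (17 − k)·82 + k·0.
This is ≤ 505, so (17 − k)·82 + 0k ≤ 505, which gives k ≥ 11.
Exactly 11 works: 11 values at 0 and 6 at 82 total 492; raise one of the low values by 13 (still ≤ 81) to hit 505.

11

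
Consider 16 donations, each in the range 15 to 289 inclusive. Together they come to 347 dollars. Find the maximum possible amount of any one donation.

122

Maximizing one value means minimizing the remaining 15.
The other 15 contribute at least 15 × 15 = 225, leaving at most 347 − 225 = 122.
Since 122 ≤ 289, this is achievable: one at 122 and 15 at 15.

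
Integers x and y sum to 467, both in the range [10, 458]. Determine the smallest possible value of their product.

Since x + y is fixed, pushing one of them to its bound minimizes the product.
At the endpoint x = 10, y = 467 − 10 = 457, so xy = 10 × 457 = 4570.

4570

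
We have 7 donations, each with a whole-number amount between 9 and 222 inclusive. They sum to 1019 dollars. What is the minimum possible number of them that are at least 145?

Suppose at most 7 − j of them reach 145; then j values are ≤ 144 and the rest ≤ 222.
The total is then ≤ 144·j + 222·(7 − j) = 1554 − 78j. For this to be ≥ 1019 we need j ≤ 6, so at least 7 − 6 = 1 must reach 145.
Exactly 1 works: 1 value at 222 and 6 at 144 total 1086; lower one of the high values by 67 (still ≥ 145) to hit 1019.

1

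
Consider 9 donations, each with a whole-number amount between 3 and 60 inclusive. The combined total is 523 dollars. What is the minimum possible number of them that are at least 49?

Each value short of 49 is at most 48, costing at least 60 − 48 = 12 against the maximum total of 540.
We can afford to lose at most 540 − 523 = 17, so at most ⌊17/12⌋ = 1 fall short, and at least 8 are ≥ 49.
Exactly 8 works: 8 values at 60 and 1 at 48 total 528; lower one of the high values by 5 (still ≥ 49) to hit 523.

8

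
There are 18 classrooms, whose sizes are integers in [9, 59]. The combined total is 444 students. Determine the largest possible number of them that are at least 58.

5

If k of the values are ≥ 58, the total is ≥ 58k + 9(18 − k).
Setting 58k + 9(18 − k) ≤ 444 gives 49k ≤ 282, so k ≤ 5.
k = 5 is achieved by 5 values at 58 and 13 at 9, total 407; add 37 to one value (staying below 58) to reach 444.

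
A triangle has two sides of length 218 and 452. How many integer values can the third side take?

435

The triangle inequality gives |218 − 452| < c < 218 + 452, i.e. 234 < c < 670.
So c can be any integer from 235 to 669: 435 values.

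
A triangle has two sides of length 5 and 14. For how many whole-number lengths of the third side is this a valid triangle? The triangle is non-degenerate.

9

The triangle inequality gives |5 − 14| < c < 5 + 14, i.e. 9 < c < 19.
So c can be any integer from 10 to 18: 9 values.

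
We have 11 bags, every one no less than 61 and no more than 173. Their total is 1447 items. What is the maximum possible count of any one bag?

To make one bag as large as possible, make the other 10 as small as possible.
The other 10 contribute at least 10 × 61 = 610, leaving at most 1447 − 610 = 837.
But each bag is capped at 173, so the maximum is 173.
Achievable: one at 173 and the other 10 totalling 1274, which fits since 10 × 61 ≤ 1274 ≤ 10 × 173.

173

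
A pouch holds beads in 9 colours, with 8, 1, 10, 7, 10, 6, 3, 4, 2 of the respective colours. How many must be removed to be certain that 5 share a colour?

31

In the worst case you take as many as possible of each colour without reaching 5: 4 + 1 + 4 + 4 + 4 + 4 + 3 + 4 + 2 = 30.
The next one must give 5 of some colour, so 30 + 1 = 31.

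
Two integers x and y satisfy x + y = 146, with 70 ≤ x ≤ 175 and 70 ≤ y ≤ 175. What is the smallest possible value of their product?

5320

For a fixed sum, xy is smallest when x and y are as far apart as possible.
At the endpoint x = 70, y = 146 − 70 = 76, so xy = 70 × 76 = 5320.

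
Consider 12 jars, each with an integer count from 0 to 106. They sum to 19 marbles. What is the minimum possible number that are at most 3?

Each value above 3 is at least 4, contributing at least 4 − 0 = 4 above the floor 0.
The sum exceeds the floor total 0 by 19, so at most ⌊19/4⌋ = 4 exceed 3, and at least 8 are ≤ 3.
Exactly 8 works: 8 values at 0 and 4 at 4 total 16; raise one of the low values by 3 (still ≤ 3) to hit 19.

8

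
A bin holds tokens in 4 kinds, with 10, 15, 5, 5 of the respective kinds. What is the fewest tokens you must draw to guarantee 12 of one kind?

32

In the worst case you take as many as possible of each kind without reaching 12: 10 + 11 + 5 + 5 = 31.
The next one must give 12 of some kind, so 31 + 1 = 32.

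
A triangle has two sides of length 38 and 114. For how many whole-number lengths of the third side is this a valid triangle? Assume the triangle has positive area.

75

The triangle inequality gives |38 − 114| < c < 38 + 114, i.e. 76 < c < 152.
So c can be any integer from 77 to 151: 75 values.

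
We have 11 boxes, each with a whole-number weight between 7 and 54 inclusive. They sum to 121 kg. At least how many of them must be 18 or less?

Let j be the number exceeding 18. Then the total is ≥ 19·j + 7·(11 − j) = 77 + 12j.
So 12j ≤ 44 and j ≤ 3; hence at least 11 − 3 = 8 are ≤ 18.
Exactly 8 works: 8 values at 7 and 3 at 19 total 113; raise one of the low values by 8 (still ≤ 18) to hit 121.

8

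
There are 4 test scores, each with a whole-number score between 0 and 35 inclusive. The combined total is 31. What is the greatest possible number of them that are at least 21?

If k of the values are ≥ 21, the total is ≥ 21k + 0(4 − k).
Setting 21k + 0(4 − k) ≤ 31 gives 21k ≤ 31, so k ≤ 1.
k = 1 is achieved by 1 value at 21 and 3 at 0, total 21; add 10 to one value (staying below 21) to reach 31.

1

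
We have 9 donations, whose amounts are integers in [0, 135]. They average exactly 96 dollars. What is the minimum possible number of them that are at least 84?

3

The total is 9 × 96 = 864.
Each value short of 84 is at most 83, costing at least 135 − 83 = 52 against the maximum total of 1215.
We can afford to lose at most 1215 − 864 = 351, so at most ⌊351/52⌋ = 6 fall short, and at least 3 are ≥ 84.
Exactly 3 works: 3 values at 135 and 6 at 83 total 903; lower one of the high values by 39 (still ≥ 84) to hit 864.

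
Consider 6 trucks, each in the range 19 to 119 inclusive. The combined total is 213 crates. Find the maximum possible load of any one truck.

To make one truck as large as possible, make the other 5 as small as possible.
The other 5 contribute at least 5 × 19 = 95, leaving at most 213 − 95 = 118.
Since 118 ≤ 119, this is achievable: one at 118 and 5 at 19.

118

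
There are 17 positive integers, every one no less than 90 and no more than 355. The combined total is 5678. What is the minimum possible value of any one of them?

To make one integer as small as possible, make the other 16 as large as possible.
The other 16 can take up 16 × 355 = 5680 ≥ 5678 − 90, so one integer can sit at its floor of 90.
Achievable: one at 90 and the other 16 totalling 5588, which fits since 16 × 90 ≤ 5588 ≤ 16 × 355.

90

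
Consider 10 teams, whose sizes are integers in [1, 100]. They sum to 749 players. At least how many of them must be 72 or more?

2

Each value short of 72 is at most 71, costing at least 100 − 71 = 29 against the maximum total of 1000.
We can afford to lose at most 1000 − 749 = 251, so at most ⌊251/29⌋ = 8 fall short, and at least 2 are ≥ 72.
Exactly 2 works: 2 values at 100 and 8 at 71 total 768; lower one of the high values by 19 (still ≥ 72) to hit 749.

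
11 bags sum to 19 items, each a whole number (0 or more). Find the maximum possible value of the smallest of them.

1

The 11 values sum to 19, so their minimum is at most ⌊19/11⌋ = 1.
Achievable: 3 of them at 1 and 8 at 2 total 19.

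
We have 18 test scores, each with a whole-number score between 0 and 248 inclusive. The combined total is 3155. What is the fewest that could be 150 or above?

Each value short of 150 is at most 149, costing at least 248 − 149 = 99 against the maximum total of 4464.
We can afford to lose at most 4464 − 3155 = 1309, so at most ⌊1309/99⌋ = 13 fall short, and at least 5 are ≥ 150.
Exactly 5 works: 5 values at 248 and 13 at 149 total 3177; lower one of the high values by 22 (still ≥ 150) to hit 3155.

5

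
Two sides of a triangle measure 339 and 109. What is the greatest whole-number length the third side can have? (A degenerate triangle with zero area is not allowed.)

The third side must be less than 339 + 109 = 448.
The largest integer below 448 is 447.

447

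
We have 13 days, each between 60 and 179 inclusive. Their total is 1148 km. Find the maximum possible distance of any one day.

To make one day as large as possible, make the other 12 as small as possible.
The other 12 contribute at least 12 × 60 = 720, leaving at most 1148 − 720 = 428.
But each day is capped at 179, so the maximum is 179.
Achievable: one at 179 and the other 12 totalling 969, which fits since 12 × 60 ≤ 969 ≤ 12 × 179.

179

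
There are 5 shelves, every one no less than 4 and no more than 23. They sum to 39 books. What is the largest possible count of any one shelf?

To make one shelf as large as possible, make the other 4 as small as possible.
The other 4 contribute at least 4 × 4 = 16, leaving at most 39 − 16 = 23.
Since 23 ≤ 23, this is achievable: one at 23 and 4 at 4.

23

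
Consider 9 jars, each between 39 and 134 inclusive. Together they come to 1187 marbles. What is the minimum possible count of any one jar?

115

To make one jar as small as possible, make the other 8 as large as possible.
The other 8 contribute at most 8 × 134 = 1072, leaving at least 1187 − 1072 = 115.
Since 115 ≥ 39, this is achievable: one at 115 and 8 at 134.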